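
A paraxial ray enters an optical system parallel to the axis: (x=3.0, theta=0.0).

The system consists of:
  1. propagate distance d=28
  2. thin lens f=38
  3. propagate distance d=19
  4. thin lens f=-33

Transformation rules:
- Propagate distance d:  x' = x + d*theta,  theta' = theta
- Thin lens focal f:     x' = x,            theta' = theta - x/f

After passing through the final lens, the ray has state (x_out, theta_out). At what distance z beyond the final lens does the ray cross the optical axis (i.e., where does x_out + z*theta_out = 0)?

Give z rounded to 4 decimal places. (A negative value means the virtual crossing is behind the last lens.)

Initial: x=3.0000 theta=0.0000
After 1 (propagate distance d=28): x=3.0000 theta=0.0000
After 2 (thin lens f=38): x=3.0000 theta=-3/38 (≈-0.0789)
After 3 (propagate distance d=19): x=1.5000 theta=-3/38 (≈-0.0789)
After 4 (thin lens f=-33): x=1.5000 theta=-7/209 (≈-0.0335)
z_focus = -x_out/theta_out = -(1.5000)/(-7/209) = 627/14 ≈ 44.7857
Rounded to 4 decimal places: z = 44.7857

Answer: 44.7857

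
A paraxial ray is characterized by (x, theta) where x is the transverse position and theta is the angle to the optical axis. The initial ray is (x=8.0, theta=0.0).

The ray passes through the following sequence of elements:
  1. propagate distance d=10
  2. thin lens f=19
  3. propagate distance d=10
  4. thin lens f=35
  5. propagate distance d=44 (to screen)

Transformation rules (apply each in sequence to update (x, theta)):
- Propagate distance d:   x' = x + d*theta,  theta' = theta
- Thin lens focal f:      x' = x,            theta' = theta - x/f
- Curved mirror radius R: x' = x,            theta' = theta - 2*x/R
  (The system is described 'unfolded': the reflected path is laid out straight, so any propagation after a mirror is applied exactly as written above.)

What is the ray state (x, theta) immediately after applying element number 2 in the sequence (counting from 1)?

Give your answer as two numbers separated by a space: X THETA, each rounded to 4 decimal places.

Answer: 8.0000 -0.4211

Derivation:
Initial: x=8.0000 theta=0.0000
After 1 (propagate distance d=10): x=8.0000 theta=0.0000
After 2 (thin lens f=19): x=8.0000 theta=-8/19 (≈-0.4211)
Rounded to 4 decimal places: x = 8.0000, theta = -0.4211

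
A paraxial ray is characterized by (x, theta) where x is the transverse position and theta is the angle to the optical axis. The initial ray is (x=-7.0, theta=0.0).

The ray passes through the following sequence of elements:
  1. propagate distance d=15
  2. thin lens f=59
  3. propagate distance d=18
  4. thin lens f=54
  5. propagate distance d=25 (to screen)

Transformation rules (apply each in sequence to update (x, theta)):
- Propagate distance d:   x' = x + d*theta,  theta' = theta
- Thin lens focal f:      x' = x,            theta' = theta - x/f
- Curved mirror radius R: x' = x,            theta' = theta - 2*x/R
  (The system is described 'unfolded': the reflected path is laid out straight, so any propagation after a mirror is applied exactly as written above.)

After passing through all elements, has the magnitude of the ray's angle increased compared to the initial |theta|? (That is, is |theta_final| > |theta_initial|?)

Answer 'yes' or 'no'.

Initial: x=-7.0000 theta=0.0000
After 1 (propagate distance d=15): x=-7.0000 theta=0.0000
After 2 (thin lens f=59): x=-7.0000 theta=7/59 (≈0.1186)
After 3 (propagate distance d=18): x=-287/59 (≈-4.8644) theta=7/59 (≈0.1186)
After 4 (thin lens f=54): x=-287/59 (≈-4.8644) theta=665/3186 (≈0.2087)
After 5 (propagate distance d=25 (to screen)): x=1127/3186 (≈0.3537) theta=665/3186 (≈0.2087)
|theta_initial|=0.0000 |theta_final|=665/3186 (≈0.2087) -> increased

Answer: yes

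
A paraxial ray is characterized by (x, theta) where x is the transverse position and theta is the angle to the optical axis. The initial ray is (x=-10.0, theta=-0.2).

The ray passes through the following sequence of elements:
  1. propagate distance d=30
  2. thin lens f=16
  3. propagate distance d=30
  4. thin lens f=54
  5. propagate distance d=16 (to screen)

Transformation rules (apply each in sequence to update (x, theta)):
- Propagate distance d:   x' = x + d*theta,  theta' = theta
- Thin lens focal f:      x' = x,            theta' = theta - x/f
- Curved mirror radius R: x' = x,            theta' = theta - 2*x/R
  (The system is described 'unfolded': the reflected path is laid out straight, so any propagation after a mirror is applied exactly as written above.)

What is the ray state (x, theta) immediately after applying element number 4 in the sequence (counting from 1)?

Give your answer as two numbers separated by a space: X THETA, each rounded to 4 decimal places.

Initial: x=-10.0000 theta=-0.2000
After 1 (propagate distance d=30): x=-16.0000 theta=-0.2000
After 2 (thin lens f=16): x=-16.0000 theta=0.8000
After 3 (propagate distance d=30): x=8.0000 theta=0.8000
After 4 (thin lens f=54): x=8.0000 theta=88/135 (≈0.6519)
Rounded to 4 decimal places: x = 8.0000, theta = 0.6519

Answer: 8.0000 0.6519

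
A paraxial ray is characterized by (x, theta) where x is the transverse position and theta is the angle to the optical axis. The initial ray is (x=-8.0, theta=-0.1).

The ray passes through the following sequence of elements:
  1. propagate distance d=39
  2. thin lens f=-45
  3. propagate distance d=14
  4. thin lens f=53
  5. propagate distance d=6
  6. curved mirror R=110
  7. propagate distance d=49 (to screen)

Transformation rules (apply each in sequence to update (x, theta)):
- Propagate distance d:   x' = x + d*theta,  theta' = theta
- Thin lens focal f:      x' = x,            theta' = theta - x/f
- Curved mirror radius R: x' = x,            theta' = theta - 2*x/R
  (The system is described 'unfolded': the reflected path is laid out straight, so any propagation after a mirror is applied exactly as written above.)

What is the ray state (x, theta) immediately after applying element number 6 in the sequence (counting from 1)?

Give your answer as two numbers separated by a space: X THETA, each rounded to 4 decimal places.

Initial: x=-8.0000 theta=-0.1000
After 1 (propagate distance d=39): x=-11.9000 theta=-0.1000
After 2 (thin lens f=-45): x=-11.9000 theta=-82/225 (≈-0.3644)
After 3 (propagate distance d=14): x=-7651/450 (≈-17.0022) theta=-82/225 (≈-0.3644)
After 4 (thin lens f=53): x=-7651/450 (≈-17.0022) theta=-347/7950 (≈-0.0436)
After 5 (propagate distance d=6): x=-411749/23850 (≈-17.2641) theta=-347/7950 (≈-0.0436)
After 6 (curved mirror R=110): x=-411749/23850 (≈-17.2641) theta=177247/655875 (≈0.2702)
Rounded to 4 decimal places: x = -17.2641, theta = 0.2702

Answer: -17.2641 0.2702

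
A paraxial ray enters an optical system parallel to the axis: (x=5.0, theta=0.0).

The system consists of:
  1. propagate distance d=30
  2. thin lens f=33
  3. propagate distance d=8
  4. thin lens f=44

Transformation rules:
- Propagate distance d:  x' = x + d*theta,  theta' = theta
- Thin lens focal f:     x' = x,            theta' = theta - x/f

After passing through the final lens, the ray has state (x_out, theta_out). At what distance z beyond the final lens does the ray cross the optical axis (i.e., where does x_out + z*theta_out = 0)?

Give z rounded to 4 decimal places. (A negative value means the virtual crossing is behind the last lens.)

Answer: 15.9420

Derivation:
Initial: x=5.0000 theta=0.0000
After 1 (propagate distance d=30): x=5.0000 theta=0.0000
After 2 (thin lens f=33): x=5.0000 theta=-5/33 (≈-0.1515)
After 3 (propagate distance d=8): x=125/33 (≈3.7879) theta=-5/33 (≈-0.1515)
After 4 (thin lens f=44): x=125/33 (≈3.7879) theta=-115/484 (≈-0.2376)
z_focus = -x_out/theta_out = -(125/33)/(-115/484) = 1100/69 ≈ 15.9420
Rounded to 4 decimal places: z = 15.9420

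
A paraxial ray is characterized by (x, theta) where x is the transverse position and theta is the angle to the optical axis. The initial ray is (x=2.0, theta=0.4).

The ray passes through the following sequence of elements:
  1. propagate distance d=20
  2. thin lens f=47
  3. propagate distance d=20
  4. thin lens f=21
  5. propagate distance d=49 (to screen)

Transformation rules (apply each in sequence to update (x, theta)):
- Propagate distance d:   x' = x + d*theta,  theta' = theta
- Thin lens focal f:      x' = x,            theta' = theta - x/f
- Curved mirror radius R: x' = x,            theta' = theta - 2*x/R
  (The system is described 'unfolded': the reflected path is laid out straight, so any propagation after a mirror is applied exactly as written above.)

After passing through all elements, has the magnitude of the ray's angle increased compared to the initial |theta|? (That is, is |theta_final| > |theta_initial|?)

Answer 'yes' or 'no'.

Initial: x=2.0000 theta=0.4000
After 1 (propagate distance d=20): x=10.0000 theta=0.4000
After 2 (thin lens f=47): x=10.0000 theta=44/235 (≈0.1872)
After 3 (propagate distance d=20): x=646/47 (≈13.7447) theta=44/235 (≈0.1872)
After 4 (thin lens f=21): x=646/47 (≈13.7447) theta=-2306/4935 (≈-0.4673)
After 5 (propagate distance d=49 (to screen)): x=-6452/705 (≈-9.1518) theta=-2306/4935 (≈-0.4673)
|theta_initial|=0.4000 |theta_final|=2306/4935 (≈0.4673) -> increased

Answer: yes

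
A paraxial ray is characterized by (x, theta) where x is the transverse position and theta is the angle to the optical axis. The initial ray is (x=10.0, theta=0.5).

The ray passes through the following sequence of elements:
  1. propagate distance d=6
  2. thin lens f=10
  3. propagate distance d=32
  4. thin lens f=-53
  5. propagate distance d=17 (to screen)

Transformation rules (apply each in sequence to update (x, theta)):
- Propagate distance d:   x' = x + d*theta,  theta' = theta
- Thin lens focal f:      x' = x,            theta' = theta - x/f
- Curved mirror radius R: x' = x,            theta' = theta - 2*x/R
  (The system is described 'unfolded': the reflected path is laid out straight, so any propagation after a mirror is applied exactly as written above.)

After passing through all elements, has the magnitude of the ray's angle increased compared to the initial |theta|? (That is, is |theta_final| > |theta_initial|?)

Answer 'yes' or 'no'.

Initial: x=10.0000 theta=0.5000
After 1 (propagate distance d=6): x=13.0000 theta=0.5000
After 2 (thin lens f=10): x=13.0000 theta=-0.8000
After 3 (propagate distance d=32): x=-12.6000 theta=-0.8000
After 4 (thin lens f=-53): x=-12.6000 theta=-55/53 (≈-1.0377)
After 5 (propagate distance d=17 (to screen)): x=-8014/265 (≈-30.2415) theta=-55/53 (≈-1.0377)
|theta_initial|=0.5000 |theta_final|=55/53 (≈1.0377) -> increased

Answer: yes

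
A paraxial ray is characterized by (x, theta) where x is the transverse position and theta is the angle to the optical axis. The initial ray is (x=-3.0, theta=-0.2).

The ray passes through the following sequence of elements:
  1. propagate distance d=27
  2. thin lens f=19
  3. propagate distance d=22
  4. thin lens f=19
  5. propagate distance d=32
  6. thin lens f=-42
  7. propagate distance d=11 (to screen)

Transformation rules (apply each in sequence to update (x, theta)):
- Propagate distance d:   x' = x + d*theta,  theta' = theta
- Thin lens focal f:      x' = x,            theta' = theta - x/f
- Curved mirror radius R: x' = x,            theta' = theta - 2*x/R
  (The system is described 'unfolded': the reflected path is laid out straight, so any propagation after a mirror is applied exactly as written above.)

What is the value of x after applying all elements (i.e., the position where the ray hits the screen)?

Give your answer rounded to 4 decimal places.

Answer: 16.8729

Derivation:
Initial: x=-3.0000 theta=-0.2000
After 1 (propagate distance d=27): x=-8.4000 theta=-0.2000
After 2 (thin lens f=19): x=-8.4000 theta=23/95 (≈0.2421)
After 3 (propagate distance d=22): x=-292/95 (≈-3.0737) theta=23/95 (≈0.2421)
After 4 (thin lens f=19): x=-292/95 (≈-3.0737) theta=729/1805 (≈0.4039)
After 5 (propagate distance d=32): x=3556/361 (≈9.8504) theta=729/1805 (≈0.4039)
After 6 (thin lens f=-42): x=3556/361 (≈9.8504) theta=3457/5415 (≈0.6384)
After 7 (propagate distance d=11 (to screen)): x=91367/5415 (≈16.8729) theta=3457/5415 (≈0.6384)
Rounded to 4 decimal places: x = 16.8729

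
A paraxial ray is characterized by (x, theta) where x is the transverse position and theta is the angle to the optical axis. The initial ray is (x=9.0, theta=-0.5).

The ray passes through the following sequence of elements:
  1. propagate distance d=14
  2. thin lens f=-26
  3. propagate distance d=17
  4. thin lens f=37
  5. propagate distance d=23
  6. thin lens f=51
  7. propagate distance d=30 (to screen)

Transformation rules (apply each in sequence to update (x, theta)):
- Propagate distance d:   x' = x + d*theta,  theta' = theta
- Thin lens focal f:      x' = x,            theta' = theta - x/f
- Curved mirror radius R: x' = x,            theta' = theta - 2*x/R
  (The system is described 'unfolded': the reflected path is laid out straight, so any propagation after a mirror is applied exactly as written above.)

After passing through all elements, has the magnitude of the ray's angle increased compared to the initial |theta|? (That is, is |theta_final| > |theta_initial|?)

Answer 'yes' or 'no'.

Answer: no

Derivation:
Initial: x=9.0000 theta=-0.5000
After 1 (propagate distance d=14): x=2.0000 theta=-0.5000
After 2 (thin lens f=-26): x=2.0000 theta=-11/26 (≈-0.4231)
After 3 (propagate distance d=17): x=-135/26 (≈-5.1923) theta=-11/26 (≈-0.4231)
After 4 (thin lens f=37): x=-135/26 (≈-5.1923) theta=-136/481 (≈-0.2827)
After 5 (propagate distance d=23): x=-11251/962 (≈-11.6954) theta=-136/481 (≈-0.2827)
After 6 (thin lens f=51): x=-11251/962 (≈-11.6954) theta=-2621/49062 (≈-0.0534)
After 7 (propagate distance d=30 (to screen)): x=-16729/1258 (≈-13.2981) theta=-2621/49062 (≈-0.0534)
|theta_initial|=0.5000 |theta_final|=2621/49062 (≈0.0534) -> not increased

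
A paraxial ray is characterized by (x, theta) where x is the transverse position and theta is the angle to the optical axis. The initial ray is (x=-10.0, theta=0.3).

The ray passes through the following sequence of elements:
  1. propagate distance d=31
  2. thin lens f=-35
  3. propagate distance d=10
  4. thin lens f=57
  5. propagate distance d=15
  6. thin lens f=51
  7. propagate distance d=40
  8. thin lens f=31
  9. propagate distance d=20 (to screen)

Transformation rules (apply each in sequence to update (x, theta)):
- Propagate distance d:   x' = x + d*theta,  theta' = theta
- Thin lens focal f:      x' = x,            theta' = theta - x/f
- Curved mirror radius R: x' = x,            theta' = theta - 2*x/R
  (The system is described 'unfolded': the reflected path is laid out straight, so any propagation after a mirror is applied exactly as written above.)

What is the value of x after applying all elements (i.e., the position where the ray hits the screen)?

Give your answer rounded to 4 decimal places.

Answer: 6.5004

Derivation:
Initial: x=-10.0000 theta=0.3000
After 1 (propagate distance d=31): x=-0.7000 theta=0.3000
After 2 (thin lens f=-35): x=-0.7000 theta=0.2800
After 3 (propagate distance d=10): x=2.1000 theta=0.2800
After 4 (thin lens f=57): x=2.1000 theta=231/950 (≈0.2432)
After 5 (propagate distance d=15): x=546/95 (≈5.7474) theta=231/950 (≈0.2432)
After 6 (thin lens f=51): x=546/95 (≈5.7474) theta=2107/16150 (≈0.1305)
After 7 (propagate distance d=40): x=3542/323 (≈10.9659) theta=2107/16150 (≈0.1305)
After 8 (thin lens f=31): x=3542/323 (≈10.9659) theta=-111783/500650 (≈-0.2233)
After 9 (propagate distance d=20 (to screen)): x=325444/50065 (≈6.5004) theta=-111783/500650 (≈-0.2233)
Rounded to 4 decimal places: x = 6.5004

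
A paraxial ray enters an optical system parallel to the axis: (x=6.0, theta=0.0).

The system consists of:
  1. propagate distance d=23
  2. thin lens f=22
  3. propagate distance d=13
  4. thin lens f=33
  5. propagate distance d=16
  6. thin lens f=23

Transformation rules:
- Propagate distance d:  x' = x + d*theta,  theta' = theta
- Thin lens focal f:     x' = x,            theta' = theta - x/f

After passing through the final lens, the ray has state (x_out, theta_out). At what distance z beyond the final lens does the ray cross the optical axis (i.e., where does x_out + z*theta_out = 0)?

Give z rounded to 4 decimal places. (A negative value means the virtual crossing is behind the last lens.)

Initial: x=6.0000 theta=0.0000
After 1 (propagate distance d=23): x=6.0000 theta=0.0000
After 2 (thin lens f=22): x=6.0000 theta=-3/11 (≈-0.2727)
After 3 (propagate distance d=13): x=27/11 (≈2.4545) theta=-3/11 (≈-0.2727)
After 4 (thin lens f=33): x=27/11 (≈2.4545) theta=-42/121 (≈-0.3471)
After 5 (propagate distance d=16): x=-375/121 (≈-3.0992) theta=-42/121 (≈-0.3471)
After 6 (thin lens f=23): x=-375/121 (≈-3.0992) theta=-591/2783 (≈-0.2124)
z_focus = -x_out/theta_out = -(-375/121)/(-591/2783) = -2875/197 ≈ -14.5939
Rounded to 4 decimal places: z = -14.5939

Answer: -14.5939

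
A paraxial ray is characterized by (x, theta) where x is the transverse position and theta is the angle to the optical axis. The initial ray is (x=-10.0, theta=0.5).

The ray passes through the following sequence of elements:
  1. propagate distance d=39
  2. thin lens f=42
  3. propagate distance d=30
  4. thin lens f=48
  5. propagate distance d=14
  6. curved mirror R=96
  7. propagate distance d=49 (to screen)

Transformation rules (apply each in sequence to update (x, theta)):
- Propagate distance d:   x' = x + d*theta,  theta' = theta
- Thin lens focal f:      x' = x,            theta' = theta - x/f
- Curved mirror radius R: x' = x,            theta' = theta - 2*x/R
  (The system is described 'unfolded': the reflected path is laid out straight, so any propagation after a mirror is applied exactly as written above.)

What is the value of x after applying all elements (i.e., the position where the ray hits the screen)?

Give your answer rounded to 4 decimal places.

Answer: -5.0079

Derivation:
Initial: x=-10.0000 theta=0.5000
After 1 (propagate distance d=39): x=9.5000 theta=0.5000
After 2 (thin lens f=42): x=9.5000 theta=23/84 (≈0.2738)
After 3 (propagate distance d=30): x=124/7 (≈17.7143) theta=23/84 (≈0.2738)
After 4 (thin lens f=48): x=124/7 (≈17.7143) theta=-2/21 (≈-0.0952)
After 5 (propagate distance d=14): x=344/21 (≈16.3810) theta=-2/21 (≈-0.0952)
After 6 (curved mirror R=96): x=344/21 (≈16.3810) theta=-55/126 (≈-0.4365)
After 7 (propagate distance d=49 (to screen)): x=-631/126 (≈-5.0079) theta=-55/126 (≈-0.4365)
Rounded to 4 decimal places: x = -5.0079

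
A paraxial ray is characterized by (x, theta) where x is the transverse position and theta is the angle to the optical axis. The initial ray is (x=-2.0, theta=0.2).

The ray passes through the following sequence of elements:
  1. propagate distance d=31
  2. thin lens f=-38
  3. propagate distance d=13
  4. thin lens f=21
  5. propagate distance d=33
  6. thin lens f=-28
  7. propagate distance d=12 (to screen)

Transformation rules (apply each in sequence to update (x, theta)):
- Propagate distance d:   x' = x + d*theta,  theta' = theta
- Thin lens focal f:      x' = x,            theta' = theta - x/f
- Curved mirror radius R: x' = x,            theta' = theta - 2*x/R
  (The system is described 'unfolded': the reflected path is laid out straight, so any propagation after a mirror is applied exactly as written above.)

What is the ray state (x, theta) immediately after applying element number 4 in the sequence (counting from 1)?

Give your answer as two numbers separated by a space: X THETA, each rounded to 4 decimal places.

Initial: x=-2.0000 theta=0.2000
After 1 (propagate distance d=31): x=4.2000 theta=0.2000
After 2 (thin lens f=-38): x=4.2000 theta=59/190 (≈0.3105)
After 3 (propagate distance d=13): x=313/38 (≈8.2368) theta=59/190 (≈0.3105)
After 4 (thin lens f=21): x=313/38 (≈8.2368) theta=-163/1995 (≈-0.0817)
Rounded to 4 decimal places: x = 8.2368, theta = -0.0817

Answer: 8.2368 -0.0817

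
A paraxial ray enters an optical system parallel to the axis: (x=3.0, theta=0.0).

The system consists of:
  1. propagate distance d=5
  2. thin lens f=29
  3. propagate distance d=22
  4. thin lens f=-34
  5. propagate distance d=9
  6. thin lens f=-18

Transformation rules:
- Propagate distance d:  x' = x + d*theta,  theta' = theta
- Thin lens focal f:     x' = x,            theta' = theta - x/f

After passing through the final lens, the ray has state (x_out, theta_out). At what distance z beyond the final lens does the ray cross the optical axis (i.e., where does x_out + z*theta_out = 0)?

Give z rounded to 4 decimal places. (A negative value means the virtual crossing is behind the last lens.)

Initial: x=3.0000 theta=0.0000
After 1 (propagate distance d=5): x=3.0000 theta=0.0000
After 2 (thin lens f=29): x=3.0000 theta=-3/29 (≈-0.1034)
After 3 (propagate distance d=22): x=21/29 (≈0.7241) theta=-3/29 (≈-0.1034)
After 4 (thin lens f=-34): x=21/29 (≈0.7241) theta=-81/986 (≈-0.0822)
After 5 (propagate distance d=9): x=-15/986 (≈-0.0152) theta=-81/986 (≈-0.0822)
After 6 (thin lens f=-18): x=-15/986 (≈-0.0152) theta=-491/5916 (≈-0.0830)
z_focus = -x_out/theta_out = -(-15/986)/(-491/5916) = -90/491 ≈ -0.1833
Rounded to 4 decimal places: z = -0.1833

Answer: -0.1833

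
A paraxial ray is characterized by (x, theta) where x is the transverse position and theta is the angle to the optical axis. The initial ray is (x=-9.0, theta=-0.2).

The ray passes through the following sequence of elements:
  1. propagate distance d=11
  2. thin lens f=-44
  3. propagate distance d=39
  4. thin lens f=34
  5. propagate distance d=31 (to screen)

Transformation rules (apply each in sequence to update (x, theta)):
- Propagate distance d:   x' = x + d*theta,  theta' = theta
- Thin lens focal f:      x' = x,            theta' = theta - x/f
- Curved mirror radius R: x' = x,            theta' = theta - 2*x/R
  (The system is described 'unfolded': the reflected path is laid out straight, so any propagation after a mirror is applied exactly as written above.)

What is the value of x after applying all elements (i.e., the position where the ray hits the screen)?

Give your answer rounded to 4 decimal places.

Answer: -16.6433

Derivation:
Initial: x=-9.0000 theta=-0.2000
After 1 (propagate distance d=11): x=-11.2000 theta=-0.2000
After 2 (thin lens f=-44): x=-11.2000 theta=-5/11 (≈-0.4545)
After 3 (propagate distance d=39): x=-1591/55 (≈-28.9273) theta=-5/11 (≈-0.4545)
After 4 (thin lens f=34): x=-1591/55 (≈-28.9273) theta=741/1870 (≈0.3963)
After 5 (propagate distance d=31 (to screen)): x=-31123/1870 (≈-16.6433) theta=741/1870 (≈0.3963)
Rounded to 4 decimal places: x = -16.6433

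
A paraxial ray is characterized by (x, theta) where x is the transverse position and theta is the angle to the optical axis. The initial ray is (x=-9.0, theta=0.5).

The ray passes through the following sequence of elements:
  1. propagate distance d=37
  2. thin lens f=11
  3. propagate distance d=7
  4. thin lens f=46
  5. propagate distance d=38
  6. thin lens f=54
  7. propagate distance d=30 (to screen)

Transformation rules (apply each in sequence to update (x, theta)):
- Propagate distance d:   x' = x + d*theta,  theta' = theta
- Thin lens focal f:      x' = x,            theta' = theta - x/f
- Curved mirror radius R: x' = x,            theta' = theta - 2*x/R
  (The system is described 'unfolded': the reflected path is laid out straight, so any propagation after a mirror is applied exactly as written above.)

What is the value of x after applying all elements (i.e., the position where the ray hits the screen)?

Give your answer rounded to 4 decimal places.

Initial: x=-9.0000 theta=0.5000
After 1 (propagate distance d=37): x=9.5000 theta=0.5000
After 2 (thin lens f=11): x=9.5000 theta=-4/11 (≈-0.3636)
After 3 (propagate distance d=7): x=153/22 (≈6.9545) theta=-4/11 (≈-0.3636)
After 4 (thin lens f=46): x=153/22 (≈6.9545) theta=-521/1012 (≈-0.5148)
After 5 (propagate distance d=38): x=-290/23 (≈-12.6087) theta=-521/1012 (≈-0.5148)
After 6 (thin lens f=54): x=-290/23 (≈-12.6087) theta=-7687/27324 (≈-0.2813)
After 7 (propagate distance d=30 (to screen)): x=-95855/4554 (≈-21.0485) theta=-7687/27324 (≈-0.2813)
Rounded to 4 decimal places: x = -21.0485

Answer: -21.0485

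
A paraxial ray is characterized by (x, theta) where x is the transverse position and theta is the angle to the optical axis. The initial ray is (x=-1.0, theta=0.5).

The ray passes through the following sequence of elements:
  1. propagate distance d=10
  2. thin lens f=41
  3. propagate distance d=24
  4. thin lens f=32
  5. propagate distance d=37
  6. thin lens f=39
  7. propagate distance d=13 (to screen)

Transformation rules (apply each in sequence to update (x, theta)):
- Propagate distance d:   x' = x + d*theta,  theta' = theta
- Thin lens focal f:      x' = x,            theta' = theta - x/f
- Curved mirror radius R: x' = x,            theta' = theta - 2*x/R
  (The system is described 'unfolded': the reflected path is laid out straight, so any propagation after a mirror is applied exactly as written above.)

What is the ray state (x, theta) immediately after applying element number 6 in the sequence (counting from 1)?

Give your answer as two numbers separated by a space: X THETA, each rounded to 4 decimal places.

Initial: x=-1.0000 theta=0.5000
After 1 (propagate distance d=10): x=4.0000 theta=0.5000
After 2 (thin lens f=41): x=4.0000 theta=33/82 (≈0.4024)
After 3 (propagate distance d=24): x=560/41 (≈13.6585) theta=33/82 (≈0.4024)
After 4 (thin lens f=32): x=560/41 (≈13.6585) theta=-1/41 (≈-0.0244)
After 5 (propagate distance d=37): x=523/41 (≈12.7561) theta=-1/41 (≈-0.0244)
After 6 (thin lens f=39): x=523/41 (≈12.7561) theta=-562/1599 (≈-0.3515)
Rounded to 4 decimal places: x = 12.7561, theta = -0.3515

Answer: 12.7561 -0.3515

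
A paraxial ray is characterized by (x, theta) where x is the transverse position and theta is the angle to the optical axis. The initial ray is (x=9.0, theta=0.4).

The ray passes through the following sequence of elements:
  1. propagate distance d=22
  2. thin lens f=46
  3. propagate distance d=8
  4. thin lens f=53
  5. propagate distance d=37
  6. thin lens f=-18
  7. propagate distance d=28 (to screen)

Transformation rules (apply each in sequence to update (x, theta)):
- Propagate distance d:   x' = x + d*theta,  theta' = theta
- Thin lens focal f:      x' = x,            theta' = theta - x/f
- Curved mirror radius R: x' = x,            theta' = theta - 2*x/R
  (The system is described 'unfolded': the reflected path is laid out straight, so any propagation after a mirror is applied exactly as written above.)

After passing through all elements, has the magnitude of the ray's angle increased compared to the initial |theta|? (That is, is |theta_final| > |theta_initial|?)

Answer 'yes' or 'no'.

Answer: no

Derivation:
Initial: x=9.0000 theta=0.4000
After 1 (propagate distance d=22): x=17.8000 theta=0.4000
After 2 (thin lens f=46): x=17.8000 theta=3/230 (≈0.0130)
After 3 (propagate distance d=8): x=2059/115 (≈17.9043) theta=3/230 (≈0.0130)
After 4 (thin lens f=53): x=2059/115 (≈17.9043) theta=-3959/12190 (≈-0.3248)
After 5 (propagate distance d=37): x=71771/12190 (≈5.8877) theta=-3959/12190 (≈-0.3248)
After 6 (thin lens f=-18): x=71771/12190 (≈5.8877) theta=509/219420 (≈0.0023)
After 7 (propagate distance d=28 (to screen)): x=130613/21942 (≈5.9526) theta=509/219420 (≈0.0023)
|theta_initial|=0.4000 |theta_final|=509/219420 (≈0.0023) -> not increased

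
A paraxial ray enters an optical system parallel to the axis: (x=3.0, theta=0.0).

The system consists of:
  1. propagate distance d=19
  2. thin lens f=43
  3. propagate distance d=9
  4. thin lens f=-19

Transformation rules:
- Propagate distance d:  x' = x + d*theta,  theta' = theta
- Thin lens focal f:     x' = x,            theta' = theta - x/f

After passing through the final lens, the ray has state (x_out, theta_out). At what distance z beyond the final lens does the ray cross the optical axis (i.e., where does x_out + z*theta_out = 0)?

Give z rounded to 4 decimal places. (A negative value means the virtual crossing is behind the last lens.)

Answer: -43.0667

Derivation:
Initial: x=3.0000 theta=0.0000
After 1 (propagate distance d=19): x=3.0000 theta=0.0000
After 2 (thin lens f=43): x=3.0000 theta=-3/43 (≈-0.0698)
After 3 (propagate distance d=9): x=102/43 (≈2.3721) theta=-3/43 (≈-0.0698)
After 4 (thin lens f=-19): x=102/43 (≈2.3721) theta=45/817 (≈0.0551)
z_focus = -x_out/theta_out = -(102/43)/(45/817) = -646/15 ≈ -43.0667
Rounded to 4 decimal places: z = -43.0667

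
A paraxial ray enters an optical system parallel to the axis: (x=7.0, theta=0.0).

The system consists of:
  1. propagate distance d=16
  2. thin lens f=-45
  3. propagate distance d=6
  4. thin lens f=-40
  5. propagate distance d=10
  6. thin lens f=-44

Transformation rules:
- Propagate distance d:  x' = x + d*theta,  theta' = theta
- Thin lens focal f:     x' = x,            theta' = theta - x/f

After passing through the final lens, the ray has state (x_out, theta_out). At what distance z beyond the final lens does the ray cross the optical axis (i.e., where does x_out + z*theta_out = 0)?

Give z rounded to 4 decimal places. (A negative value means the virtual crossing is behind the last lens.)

Initial: x=7.0000 theta=0.0000
After 1 (propagate distance d=16): x=7.0000 theta=0.0000
After 2 (thin lens f=-45): x=7.0000 theta=7/45 (≈0.1556)
After 3 (propagate distance d=6): x=119/15 (≈7.9333) theta=7/45 (≈0.1556)
After 4 (thin lens f=-40): x=119/15 (≈7.9333) theta=637/1800 (≈0.3539)
After 5 (propagate distance d=10): x=413/36 (≈11.4722) theta=637/1800 (≈0.3539)
After 6 (thin lens f=-44): x=413/36 (≈11.4722) theta=8113/13200 (≈0.6146)
z_focus = -x_out/theta_out = -(413/36)/(8113/13200) = -64900/3477 ≈ -18.6655
Rounded to 4 decimal places: z = -18.6655

Answer: -18.6655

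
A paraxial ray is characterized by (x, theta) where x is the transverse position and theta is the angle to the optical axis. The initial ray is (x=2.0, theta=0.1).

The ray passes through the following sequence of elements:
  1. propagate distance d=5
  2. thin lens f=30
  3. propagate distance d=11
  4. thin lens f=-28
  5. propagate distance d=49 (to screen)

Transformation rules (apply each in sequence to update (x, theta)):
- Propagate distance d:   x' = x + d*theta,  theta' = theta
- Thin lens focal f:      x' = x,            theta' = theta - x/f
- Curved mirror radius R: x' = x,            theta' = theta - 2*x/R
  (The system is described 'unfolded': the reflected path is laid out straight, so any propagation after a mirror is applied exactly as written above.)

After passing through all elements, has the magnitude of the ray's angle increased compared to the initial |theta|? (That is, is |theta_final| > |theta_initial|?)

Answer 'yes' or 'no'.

Initial: x=2.0000 theta=0.1000
After 1 (propagate distance d=5): x=2.5000 theta=0.1000
After 2 (thin lens f=30): x=2.5000 theta=1/60 (≈0.0167)
After 3 (propagate distance d=11): x=161/60 (≈2.6833) theta=1/60 (≈0.0167)
After 4 (thin lens f=-28): x=161/60 (≈2.6833) theta=0.1125
After 5 (propagate distance d=49 (to screen)): x=1967/240 (≈8.1958) theta=0.1125
|theta_initial|=0.1000 |theta_final|=0.1125 -> increased

Answer: yes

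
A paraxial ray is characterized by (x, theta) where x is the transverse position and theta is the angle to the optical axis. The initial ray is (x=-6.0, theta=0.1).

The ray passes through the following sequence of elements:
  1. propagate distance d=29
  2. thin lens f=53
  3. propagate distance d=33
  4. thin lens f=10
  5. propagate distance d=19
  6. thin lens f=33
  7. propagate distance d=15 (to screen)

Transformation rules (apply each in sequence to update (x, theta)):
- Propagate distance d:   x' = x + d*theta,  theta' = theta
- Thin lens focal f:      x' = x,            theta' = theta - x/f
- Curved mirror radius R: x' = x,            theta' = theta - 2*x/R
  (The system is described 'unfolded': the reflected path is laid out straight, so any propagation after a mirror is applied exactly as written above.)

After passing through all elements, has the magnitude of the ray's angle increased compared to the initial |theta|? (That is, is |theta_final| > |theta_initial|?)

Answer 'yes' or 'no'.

Answer: no

Derivation:
Initial: x=-6.0000 theta=0.1000
After 1 (propagate distance d=29): x=-3.1000 theta=0.1000
After 2 (thin lens f=53): x=-3.1000 theta=42/265 (≈0.1585)
After 3 (propagate distance d=33): x=1129/530 (≈2.1302) theta=42/265 (≈0.1585)
After 4 (thin lens f=10): x=1129/530 (≈2.1302) theta=-289/5300 (≈-0.0545)
After 5 (propagate distance d=19): x=5799/5300 (≈1.0942) theta=-289/5300 (≈-0.0545)
After 6 (thin lens f=33): x=5799/5300 (≈1.0942) theta=-1278/14575 (≈-0.0877)
After 7 (propagate distance d=15 (to screen)): x=-12891/58300 (≈-0.2211) theta=-1278/14575 (≈-0.0877)
|theta_initial|=0.1000 |theta_final|=1278/14575 (≈0.0877) -> not increased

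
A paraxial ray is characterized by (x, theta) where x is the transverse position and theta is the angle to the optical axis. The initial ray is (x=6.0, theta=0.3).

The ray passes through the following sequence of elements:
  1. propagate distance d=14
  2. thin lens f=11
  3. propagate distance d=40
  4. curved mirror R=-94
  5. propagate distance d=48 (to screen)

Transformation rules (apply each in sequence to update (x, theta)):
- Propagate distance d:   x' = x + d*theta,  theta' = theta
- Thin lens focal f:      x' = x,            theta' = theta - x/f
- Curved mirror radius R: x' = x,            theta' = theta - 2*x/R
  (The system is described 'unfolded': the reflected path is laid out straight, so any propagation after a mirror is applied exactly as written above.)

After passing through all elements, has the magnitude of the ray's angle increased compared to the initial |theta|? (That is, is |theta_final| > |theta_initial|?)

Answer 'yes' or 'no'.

Answer: yes

Derivation:
Initial: x=6.0000 theta=0.3000
After 1 (propagate distance d=14): x=10.2000 theta=0.3000
After 2 (thin lens f=11): x=10.2000 theta=-69/110 (≈-0.6273)
After 3 (propagate distance d=40): x=-819/55 (≈-14.8909) theta=-69/110 (≈-0.6273)
After 4 (curved mirror R=-94): x=-819/55 (≈-14.8909) theta=-4881/5170 (≈-0.9441)
After 5 (propagate distance d=48 (to screen)): x=-155637/2585 (≈-60.2077) theta=-4881/5170 (≈-0.9441)
|theta_initial|=0.3000 |theta_final|=4881/5170 (≈0.9441) -> increased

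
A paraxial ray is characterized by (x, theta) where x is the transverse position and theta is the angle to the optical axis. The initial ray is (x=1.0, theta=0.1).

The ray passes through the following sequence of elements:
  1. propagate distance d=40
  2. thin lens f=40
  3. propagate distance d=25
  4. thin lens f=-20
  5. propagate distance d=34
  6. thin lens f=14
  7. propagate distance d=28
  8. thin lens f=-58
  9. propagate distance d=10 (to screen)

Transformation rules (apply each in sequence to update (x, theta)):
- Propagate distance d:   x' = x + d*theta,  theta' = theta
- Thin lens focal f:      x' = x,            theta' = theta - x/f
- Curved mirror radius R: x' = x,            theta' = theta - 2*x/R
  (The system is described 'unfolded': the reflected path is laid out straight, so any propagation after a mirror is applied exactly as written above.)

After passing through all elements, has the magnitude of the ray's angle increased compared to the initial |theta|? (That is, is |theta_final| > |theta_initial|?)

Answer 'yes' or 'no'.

Answer: yes

Derivation:
Initial: x=1.0000 theta=0.1000
After 1 (propagate distance d=40): x=5.0000 theta=0.1000
After 2 (thin lens f=40): x=5.0000 theta=-0.0250
After 3 (propagate distance d=25): x=4.3750 theta=-0.0250
After 4 (thin lens f=-20): x=4.3750 theta=31/160 (≈0.1938)
After 5 (propagate distance d=34): x=10.9625 theta=31/160 (≈0.1938)
After 6 (thin lens f=14): x=10.9625 theta=-33/56 (≈-0.5893)
After 7 (propagate distance d=28): x=-5.5375 theta=-33/56 (≈-0.5893)
After 8 (thin lens f=-58): x=-5.5375 theta=-22241/32480 (≈-0.6848)
After 9 (propagate distance d=10 (to screen)): x=-100567/8120 (≈-12.3851) theta=-22241/32480 (≈-0.6848)
|theta_initial|=0.1000 |theta_final|=22241/32480 (≈0.6848) -> increased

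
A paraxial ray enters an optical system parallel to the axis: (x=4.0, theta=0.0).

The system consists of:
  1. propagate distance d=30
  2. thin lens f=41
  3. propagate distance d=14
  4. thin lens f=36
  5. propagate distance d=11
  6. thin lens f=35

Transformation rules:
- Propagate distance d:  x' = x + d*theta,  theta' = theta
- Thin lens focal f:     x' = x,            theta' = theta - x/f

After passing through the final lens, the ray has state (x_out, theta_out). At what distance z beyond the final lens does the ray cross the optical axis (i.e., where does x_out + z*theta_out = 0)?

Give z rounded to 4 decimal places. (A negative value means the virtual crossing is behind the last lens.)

Initial: x=4.0000 theta=0.0000
After 1 (propagate distance d=30): x=4.0000 theta=0.0000
After 2 (thin lens f=41): x=4.0000 theta=-4/41 (≈-0.0976)
After 3 (propagate distance d=14): x=108/41 (≈2.6341) theta=-4/41 (≈-0.0976)
After 4 (thin lens f=36): x=108/41 (≈2.6341) theta=-7/41 (≈-0.1707)
After 5 (propagate distance d=11): x=31/41 (≈0.7561) theta=-7/41 (≈-0.1707)
After 6 (thin lens f=35): x=31/41 (≈0.7561) theta=-276/1435 (≈-0.1923)
z_focus = -x_out/theta_out = -(31/41)/(-276/1435) = 1085/276 ≈ 3.9312
Rounded to 4 decimal places: z = 3.9312

Answer: 3.9312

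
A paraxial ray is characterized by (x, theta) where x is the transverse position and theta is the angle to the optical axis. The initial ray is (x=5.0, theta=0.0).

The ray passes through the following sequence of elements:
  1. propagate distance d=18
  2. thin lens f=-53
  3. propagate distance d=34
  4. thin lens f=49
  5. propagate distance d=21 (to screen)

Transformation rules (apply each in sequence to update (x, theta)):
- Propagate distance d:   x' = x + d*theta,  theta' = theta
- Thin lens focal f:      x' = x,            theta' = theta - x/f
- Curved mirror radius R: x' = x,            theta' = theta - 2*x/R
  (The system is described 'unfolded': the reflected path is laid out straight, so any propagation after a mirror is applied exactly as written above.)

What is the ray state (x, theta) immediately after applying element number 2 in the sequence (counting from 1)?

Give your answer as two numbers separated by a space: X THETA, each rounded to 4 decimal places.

Initial: x=5.0000 theta=0.0000
After 1 (propagate distance d=18): x=5.0000 theta=0.0000
After 2 (thin lens f=-53): x=5.0000 theta=5/53 (≈0.0943)
Rounded to 4 decimal places: x = 5.0000, theta = 0.0943

Answer: 5.0000 0.0943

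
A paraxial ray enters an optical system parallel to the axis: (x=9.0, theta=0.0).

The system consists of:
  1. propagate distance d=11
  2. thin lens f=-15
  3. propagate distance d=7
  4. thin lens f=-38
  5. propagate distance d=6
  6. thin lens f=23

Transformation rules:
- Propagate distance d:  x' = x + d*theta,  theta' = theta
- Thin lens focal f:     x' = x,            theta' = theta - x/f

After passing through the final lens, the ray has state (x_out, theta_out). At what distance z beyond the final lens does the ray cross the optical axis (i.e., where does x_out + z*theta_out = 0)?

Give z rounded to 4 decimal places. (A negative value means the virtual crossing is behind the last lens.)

Answer: -149.5000

Derivation:
Initial: x=9.0000 theta=0.0000
After 1 (propagate distance d=11): x=9.0000 theta=0.0000
After 2 (thin lens f=-15): x=9.0000 theta=0.6000
After 3 (propagate distance d=7): x=13.2000 theta=0.6000
After 4 (thin lens f=-38): x=13.2000 theta=18/19 (≈0.9474)
After 5 (propagate distance d=6): x=1794/95 (≈18.8842) theta=18/19 (≈0.9474)
After 6 (thin lens f=23): x=1794/95 (≈18.8842) theta=12/95 (≈0.1263)
z_focus = -x_out/theta_out = -(1794/95)/(12/95) = -149.5000
Rounded to 4 decimal places: z = -149.5000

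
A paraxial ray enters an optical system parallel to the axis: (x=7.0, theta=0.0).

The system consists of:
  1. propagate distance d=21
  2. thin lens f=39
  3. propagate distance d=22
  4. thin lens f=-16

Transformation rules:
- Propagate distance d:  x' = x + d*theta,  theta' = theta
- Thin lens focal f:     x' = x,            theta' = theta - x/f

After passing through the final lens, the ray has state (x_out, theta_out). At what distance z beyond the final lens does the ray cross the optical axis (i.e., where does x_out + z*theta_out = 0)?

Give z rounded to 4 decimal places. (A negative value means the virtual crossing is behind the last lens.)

Answer: -272.0000

Derivation:
Initial: x=7.0000 theta=0.0000
After 1 (propagate distance d=21): x=7.0000 theta=0.0000
After 2 (thin lens f=39): x=7.0000 theta=-7/39 (≈-0.1795)
After 3 (propagate distance d=22): x=119/39 (≈3.0513) theta=-7/39 (≈-0.1795)
After 4 (thin lens f=-16): x=119/39 (≈3.0513) theta=7/624 (≈0.0112)
z_focus = -x_out/theta_out = -(119/39)/(7/624) = -272.0000
Rounded to 4 decimal places: z = -272.0000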